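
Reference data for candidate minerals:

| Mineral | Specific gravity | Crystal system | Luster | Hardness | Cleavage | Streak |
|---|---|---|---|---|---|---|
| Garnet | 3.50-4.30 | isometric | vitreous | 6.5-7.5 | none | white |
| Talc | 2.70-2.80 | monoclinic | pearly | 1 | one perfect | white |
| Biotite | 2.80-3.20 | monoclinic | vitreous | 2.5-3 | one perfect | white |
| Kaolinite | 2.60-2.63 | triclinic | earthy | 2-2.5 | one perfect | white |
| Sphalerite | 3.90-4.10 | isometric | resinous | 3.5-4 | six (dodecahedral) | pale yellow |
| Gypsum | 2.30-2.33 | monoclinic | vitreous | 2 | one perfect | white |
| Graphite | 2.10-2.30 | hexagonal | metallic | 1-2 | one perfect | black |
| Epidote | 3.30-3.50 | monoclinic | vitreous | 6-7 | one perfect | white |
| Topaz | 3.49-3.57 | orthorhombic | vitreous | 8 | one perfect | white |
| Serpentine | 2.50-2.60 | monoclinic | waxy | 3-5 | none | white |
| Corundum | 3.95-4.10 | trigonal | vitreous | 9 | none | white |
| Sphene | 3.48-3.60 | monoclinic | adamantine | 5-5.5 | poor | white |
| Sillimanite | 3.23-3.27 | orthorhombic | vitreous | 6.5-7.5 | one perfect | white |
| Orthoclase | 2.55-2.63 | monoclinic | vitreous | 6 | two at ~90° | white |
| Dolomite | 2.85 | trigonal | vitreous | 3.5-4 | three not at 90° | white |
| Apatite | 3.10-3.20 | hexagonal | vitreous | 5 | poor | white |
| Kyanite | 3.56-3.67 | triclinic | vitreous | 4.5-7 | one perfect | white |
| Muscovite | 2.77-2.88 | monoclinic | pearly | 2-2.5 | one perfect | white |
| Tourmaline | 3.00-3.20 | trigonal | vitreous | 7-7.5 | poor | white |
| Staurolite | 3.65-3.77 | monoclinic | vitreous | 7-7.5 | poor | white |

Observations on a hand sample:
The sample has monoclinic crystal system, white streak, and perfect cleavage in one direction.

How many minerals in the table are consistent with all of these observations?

5

Monoclinic crystal system — leaves Talc, Biotite, Gypsum, Epidote, Serpentine, Sphene, Orthoclase, Muscovite, Staurolite.
White streak — consistent with all remaining minerals.
Perfect cleavage in one direction eliminates Serpentine, Sphene, Orthoclase, Staurolite.
Consistent with every observation: Biotite, Epidote, Gypsum, Muscovite, Talc.
That is 5 minerals.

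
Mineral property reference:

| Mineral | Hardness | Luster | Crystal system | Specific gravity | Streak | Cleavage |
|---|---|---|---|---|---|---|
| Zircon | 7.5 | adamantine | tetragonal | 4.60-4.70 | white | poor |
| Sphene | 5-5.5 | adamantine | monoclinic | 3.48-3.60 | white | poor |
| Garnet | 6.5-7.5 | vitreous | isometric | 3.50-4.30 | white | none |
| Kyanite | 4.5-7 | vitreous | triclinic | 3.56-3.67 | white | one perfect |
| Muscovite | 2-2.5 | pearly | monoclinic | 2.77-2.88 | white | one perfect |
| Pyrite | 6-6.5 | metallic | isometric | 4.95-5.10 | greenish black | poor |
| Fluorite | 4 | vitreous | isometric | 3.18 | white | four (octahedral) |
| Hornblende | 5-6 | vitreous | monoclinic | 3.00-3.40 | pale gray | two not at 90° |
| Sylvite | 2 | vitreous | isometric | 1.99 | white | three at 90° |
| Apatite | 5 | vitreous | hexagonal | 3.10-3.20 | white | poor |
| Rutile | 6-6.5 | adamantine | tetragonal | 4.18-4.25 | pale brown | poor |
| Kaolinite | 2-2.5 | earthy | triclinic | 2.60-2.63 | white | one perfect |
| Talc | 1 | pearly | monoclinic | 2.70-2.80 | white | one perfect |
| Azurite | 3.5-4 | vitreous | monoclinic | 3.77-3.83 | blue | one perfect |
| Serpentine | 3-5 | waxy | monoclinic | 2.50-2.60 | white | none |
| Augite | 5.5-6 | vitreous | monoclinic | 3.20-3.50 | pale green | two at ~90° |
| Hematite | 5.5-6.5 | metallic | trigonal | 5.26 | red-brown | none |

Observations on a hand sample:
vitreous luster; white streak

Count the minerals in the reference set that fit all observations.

Vitreous luster: leaves Garnet, Kyanite, Fluorite, Hornblende, Sylvite, Apatite, Azurite, Augite.
White streak excludes Hornblende, Azurite, Augite.
Consistent with every observation: Apatite, Fluorite, Garnet, Kyanite, Sylvite.
That is 5 minerals.

5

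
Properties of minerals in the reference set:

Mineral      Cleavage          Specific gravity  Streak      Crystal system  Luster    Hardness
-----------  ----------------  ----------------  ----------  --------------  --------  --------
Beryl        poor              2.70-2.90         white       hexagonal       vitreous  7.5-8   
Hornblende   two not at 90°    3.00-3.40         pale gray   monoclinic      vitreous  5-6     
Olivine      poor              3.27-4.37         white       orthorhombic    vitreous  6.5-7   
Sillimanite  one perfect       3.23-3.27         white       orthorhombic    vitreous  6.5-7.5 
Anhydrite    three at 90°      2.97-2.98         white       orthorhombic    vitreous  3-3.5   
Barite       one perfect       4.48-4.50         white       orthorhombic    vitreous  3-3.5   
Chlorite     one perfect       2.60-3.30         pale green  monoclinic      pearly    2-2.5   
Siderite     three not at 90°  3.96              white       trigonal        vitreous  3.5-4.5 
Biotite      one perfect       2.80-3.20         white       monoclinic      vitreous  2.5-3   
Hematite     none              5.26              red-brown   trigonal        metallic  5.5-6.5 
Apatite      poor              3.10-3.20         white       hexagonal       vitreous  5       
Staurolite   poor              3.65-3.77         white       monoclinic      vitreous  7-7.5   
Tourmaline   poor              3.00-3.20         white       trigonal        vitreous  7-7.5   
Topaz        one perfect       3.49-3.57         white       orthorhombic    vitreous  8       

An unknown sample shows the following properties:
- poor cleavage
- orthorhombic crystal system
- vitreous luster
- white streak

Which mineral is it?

Poor cleavage: narrows the field to Beryl, Olivine, Apatite, Staurolite, Tourmaline.
Orthorhombic crystal system: Olivine remains.
Vitreous luster: all remaining candidates fit.
White streak: every remaining candidate is consistent.
The only mineral consistent with every observation is Olivine.

Olivine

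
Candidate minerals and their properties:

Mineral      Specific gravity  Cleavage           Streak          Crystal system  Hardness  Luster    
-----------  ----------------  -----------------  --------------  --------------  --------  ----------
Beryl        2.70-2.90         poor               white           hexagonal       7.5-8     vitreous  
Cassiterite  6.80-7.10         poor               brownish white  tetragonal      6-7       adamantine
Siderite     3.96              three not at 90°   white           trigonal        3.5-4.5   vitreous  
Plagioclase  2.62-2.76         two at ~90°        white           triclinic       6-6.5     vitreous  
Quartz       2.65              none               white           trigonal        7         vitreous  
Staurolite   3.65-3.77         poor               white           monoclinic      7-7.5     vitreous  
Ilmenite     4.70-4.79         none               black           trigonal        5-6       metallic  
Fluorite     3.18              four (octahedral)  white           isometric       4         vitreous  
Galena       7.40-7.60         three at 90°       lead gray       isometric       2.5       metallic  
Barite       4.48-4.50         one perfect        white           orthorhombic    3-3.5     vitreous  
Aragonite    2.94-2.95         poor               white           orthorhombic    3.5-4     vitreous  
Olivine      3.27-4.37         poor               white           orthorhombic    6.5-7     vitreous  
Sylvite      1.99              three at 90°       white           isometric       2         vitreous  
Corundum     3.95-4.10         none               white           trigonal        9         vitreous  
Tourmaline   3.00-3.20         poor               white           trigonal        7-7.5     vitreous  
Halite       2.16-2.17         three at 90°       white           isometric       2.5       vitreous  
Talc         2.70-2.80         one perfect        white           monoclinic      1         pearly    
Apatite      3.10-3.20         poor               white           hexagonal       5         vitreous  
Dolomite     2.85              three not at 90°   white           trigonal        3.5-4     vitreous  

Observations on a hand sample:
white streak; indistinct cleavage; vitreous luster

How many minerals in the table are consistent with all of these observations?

White streak eliminates Cassiterite, Ilmenite, Galena.
Indistinct cleavage — only Beryl, Staurolite, Aragonite, Olivine, Tourmaline, Apatite remain.
Vitreous luster — no further eliminations.
The minerals that satisfy all observations are Apatite, Aragonite, Beryl, Olivine, Staurolite, Tourmaline.
That is 6 minerals.

6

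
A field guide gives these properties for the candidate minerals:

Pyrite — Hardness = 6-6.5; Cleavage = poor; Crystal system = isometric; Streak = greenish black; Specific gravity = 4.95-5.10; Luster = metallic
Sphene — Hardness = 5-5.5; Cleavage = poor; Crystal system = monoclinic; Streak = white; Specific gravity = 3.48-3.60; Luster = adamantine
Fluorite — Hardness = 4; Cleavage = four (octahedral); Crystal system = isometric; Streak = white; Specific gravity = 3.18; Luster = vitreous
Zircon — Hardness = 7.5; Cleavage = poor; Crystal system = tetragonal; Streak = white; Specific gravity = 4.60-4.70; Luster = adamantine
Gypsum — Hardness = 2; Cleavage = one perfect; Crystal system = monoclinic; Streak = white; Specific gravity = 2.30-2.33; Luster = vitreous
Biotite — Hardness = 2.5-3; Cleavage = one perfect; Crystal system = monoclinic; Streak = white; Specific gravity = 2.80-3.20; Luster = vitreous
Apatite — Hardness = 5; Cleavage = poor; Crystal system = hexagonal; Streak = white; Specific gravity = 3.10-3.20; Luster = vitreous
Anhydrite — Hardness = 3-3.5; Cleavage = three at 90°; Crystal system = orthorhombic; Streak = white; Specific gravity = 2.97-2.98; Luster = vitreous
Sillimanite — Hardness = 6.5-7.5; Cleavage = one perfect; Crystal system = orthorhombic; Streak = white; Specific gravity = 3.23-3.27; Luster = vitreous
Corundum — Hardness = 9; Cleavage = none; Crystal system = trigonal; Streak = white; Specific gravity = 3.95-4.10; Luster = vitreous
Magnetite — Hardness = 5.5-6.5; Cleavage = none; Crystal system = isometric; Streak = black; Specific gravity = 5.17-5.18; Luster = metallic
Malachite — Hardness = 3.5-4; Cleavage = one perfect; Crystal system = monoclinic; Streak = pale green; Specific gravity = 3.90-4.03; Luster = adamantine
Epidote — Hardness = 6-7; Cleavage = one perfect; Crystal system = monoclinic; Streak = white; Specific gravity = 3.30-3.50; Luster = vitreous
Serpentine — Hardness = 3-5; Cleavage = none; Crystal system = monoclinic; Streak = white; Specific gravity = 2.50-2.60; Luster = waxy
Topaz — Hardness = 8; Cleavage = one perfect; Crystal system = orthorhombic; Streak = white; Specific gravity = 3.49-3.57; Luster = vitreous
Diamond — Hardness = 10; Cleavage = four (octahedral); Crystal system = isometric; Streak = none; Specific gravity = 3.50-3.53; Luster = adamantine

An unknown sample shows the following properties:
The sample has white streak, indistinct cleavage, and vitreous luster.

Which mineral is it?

Apatite

White streak excludes Pyrite, Magnetite, Malachite, Diamond.
Indistinct cleavage: Sphene, Zircon, Apatite remain.
Vitreous luster: leaves Apatite.
Apatite is the sole remaining match.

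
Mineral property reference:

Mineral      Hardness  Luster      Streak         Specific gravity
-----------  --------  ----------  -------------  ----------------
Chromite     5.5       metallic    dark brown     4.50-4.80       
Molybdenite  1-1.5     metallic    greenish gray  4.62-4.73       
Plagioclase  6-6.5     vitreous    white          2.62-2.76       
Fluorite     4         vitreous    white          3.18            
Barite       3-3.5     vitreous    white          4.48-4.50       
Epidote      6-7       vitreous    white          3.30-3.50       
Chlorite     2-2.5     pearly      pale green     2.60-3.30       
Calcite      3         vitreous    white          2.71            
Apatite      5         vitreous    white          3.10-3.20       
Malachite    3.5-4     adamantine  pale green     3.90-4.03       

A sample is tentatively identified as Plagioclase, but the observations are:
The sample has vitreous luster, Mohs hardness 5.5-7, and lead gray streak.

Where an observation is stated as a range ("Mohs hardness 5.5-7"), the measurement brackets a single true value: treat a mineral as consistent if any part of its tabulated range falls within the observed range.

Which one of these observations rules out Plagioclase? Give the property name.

Vitreous luster: Plagioclase has vitreous luster — agrees.
Mohs hardness 5.5-7: Plagioclase has hardness 6-6.5 — agrees.
Lead gray streak: Plagioclase has white streak — does not match.
Only the streak is inconsistent.

streak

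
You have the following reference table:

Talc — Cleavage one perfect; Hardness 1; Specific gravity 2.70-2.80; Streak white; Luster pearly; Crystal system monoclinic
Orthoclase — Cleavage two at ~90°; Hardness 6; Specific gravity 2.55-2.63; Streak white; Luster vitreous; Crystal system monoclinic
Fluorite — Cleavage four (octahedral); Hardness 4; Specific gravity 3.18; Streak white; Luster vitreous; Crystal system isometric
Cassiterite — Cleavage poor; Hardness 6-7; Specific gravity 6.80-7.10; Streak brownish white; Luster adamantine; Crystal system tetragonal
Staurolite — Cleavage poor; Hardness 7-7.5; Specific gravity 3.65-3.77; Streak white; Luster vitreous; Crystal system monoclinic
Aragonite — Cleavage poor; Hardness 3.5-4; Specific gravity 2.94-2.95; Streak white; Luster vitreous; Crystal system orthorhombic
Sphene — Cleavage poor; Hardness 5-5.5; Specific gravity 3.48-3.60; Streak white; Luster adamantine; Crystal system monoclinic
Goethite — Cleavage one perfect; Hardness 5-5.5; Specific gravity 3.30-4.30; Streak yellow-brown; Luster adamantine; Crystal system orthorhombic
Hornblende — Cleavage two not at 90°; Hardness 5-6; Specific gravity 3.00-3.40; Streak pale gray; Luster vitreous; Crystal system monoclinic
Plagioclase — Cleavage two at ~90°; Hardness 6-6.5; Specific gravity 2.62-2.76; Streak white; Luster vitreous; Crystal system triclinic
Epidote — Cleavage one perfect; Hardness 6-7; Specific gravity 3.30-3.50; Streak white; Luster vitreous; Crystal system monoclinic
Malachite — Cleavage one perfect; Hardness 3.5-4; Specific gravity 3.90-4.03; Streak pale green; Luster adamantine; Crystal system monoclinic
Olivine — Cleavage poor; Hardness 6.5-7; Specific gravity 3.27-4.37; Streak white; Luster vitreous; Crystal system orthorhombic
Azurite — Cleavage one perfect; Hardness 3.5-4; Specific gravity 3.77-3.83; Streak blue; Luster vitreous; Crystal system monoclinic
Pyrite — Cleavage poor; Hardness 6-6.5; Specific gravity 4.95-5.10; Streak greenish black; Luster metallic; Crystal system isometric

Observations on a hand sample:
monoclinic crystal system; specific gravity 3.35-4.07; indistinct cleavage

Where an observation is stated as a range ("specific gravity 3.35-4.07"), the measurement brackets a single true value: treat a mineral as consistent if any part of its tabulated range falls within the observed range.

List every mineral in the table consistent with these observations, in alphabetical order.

Monoclinic crystal system — Talc, Orthoclase, Staurolite, Sphene, Hornblende, Epidote, Malachite, Azurite remain.
Specific gravity 3.35-4.07 is inconsistent with Talc, Orthoclase.
Indistinct cleavage — Staurolite, Sphene remain.
The minerals that satisfy all observations are Sphene, Staurolite.

Sphene, Staurolite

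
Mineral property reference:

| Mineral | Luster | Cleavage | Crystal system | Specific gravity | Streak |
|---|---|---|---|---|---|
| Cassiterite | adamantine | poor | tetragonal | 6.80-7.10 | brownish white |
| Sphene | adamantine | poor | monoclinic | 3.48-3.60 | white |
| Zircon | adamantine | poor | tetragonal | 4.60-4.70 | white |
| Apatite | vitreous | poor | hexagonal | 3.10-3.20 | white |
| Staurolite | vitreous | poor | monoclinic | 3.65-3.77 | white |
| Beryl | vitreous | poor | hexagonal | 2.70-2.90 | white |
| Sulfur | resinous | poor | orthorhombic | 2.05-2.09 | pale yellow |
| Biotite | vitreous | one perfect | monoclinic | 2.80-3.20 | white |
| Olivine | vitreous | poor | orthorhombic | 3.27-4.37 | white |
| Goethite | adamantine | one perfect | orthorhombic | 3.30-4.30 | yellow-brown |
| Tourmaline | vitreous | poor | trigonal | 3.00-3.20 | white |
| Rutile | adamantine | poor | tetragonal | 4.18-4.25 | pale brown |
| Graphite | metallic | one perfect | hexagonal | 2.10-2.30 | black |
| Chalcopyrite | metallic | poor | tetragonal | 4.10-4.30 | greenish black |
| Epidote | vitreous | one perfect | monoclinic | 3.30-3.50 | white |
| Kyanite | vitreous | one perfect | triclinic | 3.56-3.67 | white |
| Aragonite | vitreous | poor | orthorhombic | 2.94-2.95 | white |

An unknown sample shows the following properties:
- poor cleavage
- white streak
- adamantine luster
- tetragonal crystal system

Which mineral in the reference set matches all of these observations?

Poor cleavage excludes Biotite, Goethite, Graphite, Epidote, Kyanite.
White streak is inconsistent with Cassiterite, Sulfur, Rutile, Chalcopyrite.
Adamantine luster: leaves Sphene, Zircon.
Tetragonal crystal system is inconsistent with Sphene.
Only Zircon satisfies all observations.

Zircon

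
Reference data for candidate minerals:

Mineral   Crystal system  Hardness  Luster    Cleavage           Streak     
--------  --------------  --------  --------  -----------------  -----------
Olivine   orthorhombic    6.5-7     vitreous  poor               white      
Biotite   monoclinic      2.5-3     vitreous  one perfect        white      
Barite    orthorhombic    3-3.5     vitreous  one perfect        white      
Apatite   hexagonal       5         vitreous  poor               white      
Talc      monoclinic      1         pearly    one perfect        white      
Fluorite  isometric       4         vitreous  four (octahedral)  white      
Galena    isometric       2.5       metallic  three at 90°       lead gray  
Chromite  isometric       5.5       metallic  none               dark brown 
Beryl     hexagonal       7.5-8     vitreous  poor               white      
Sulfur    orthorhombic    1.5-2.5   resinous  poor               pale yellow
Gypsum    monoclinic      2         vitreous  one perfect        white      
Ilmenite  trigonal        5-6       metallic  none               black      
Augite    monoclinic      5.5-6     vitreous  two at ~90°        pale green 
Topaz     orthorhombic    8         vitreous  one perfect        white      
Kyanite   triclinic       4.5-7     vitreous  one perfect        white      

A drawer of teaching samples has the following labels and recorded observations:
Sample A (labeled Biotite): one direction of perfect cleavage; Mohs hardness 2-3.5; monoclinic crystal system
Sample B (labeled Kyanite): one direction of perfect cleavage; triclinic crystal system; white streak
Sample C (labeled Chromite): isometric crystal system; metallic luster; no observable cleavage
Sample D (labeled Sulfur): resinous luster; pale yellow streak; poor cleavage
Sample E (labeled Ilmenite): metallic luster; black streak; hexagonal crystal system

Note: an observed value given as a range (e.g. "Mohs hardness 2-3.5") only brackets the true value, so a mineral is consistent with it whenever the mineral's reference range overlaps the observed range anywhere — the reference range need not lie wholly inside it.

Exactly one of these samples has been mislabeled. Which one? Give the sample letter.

Sample A: observations are consistent with Biotite.
Sample B: observations are consistent with Kyanite.
Sample C: observations are consistent with Chromite.
Sample D: observations are consistent with Sulfur.
Sample E: hexagonal crystal system is outside the reference for Ilmenite (trigonal system) — mislabeled.
Only sample E is inconsistent with its label.

E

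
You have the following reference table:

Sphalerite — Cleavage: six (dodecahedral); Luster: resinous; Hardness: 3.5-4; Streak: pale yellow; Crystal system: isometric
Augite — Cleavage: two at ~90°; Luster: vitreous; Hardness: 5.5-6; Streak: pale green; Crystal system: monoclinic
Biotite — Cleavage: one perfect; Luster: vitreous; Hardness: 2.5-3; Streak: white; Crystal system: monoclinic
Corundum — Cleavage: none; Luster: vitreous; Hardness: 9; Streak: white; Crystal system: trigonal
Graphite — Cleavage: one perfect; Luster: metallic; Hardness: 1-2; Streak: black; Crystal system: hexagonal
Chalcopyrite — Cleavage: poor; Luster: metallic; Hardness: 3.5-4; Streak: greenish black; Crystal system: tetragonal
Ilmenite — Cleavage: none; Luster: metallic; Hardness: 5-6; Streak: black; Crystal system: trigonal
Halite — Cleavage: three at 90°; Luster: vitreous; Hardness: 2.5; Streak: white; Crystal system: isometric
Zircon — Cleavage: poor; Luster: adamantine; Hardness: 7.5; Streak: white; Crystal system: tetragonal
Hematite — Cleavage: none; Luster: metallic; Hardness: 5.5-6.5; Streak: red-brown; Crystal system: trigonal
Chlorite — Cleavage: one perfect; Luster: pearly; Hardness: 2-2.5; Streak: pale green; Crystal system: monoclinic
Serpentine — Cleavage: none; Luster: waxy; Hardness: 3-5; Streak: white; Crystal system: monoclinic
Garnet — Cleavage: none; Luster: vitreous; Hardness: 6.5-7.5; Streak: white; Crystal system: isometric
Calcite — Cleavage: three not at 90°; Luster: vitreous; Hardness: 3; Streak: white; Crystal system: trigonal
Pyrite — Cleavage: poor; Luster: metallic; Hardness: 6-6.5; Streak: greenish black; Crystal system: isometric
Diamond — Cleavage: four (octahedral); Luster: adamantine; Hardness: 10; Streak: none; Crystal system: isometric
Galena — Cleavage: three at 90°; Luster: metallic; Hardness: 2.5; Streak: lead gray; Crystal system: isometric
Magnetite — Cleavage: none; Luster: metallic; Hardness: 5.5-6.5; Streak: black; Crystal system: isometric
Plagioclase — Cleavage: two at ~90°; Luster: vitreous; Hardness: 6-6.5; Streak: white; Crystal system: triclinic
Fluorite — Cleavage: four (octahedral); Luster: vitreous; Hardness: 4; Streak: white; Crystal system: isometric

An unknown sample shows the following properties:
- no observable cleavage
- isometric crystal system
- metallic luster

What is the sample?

Magnetite

No observable cleavage — leaves Corundum, Ilmenite, Hematite, Serpentine, Garnet, Magnetite.
Isometric crystal system — Garnet, Magnetite remain.
Metallic luster excludes Garnet.
Magnetite is the sole remaining match.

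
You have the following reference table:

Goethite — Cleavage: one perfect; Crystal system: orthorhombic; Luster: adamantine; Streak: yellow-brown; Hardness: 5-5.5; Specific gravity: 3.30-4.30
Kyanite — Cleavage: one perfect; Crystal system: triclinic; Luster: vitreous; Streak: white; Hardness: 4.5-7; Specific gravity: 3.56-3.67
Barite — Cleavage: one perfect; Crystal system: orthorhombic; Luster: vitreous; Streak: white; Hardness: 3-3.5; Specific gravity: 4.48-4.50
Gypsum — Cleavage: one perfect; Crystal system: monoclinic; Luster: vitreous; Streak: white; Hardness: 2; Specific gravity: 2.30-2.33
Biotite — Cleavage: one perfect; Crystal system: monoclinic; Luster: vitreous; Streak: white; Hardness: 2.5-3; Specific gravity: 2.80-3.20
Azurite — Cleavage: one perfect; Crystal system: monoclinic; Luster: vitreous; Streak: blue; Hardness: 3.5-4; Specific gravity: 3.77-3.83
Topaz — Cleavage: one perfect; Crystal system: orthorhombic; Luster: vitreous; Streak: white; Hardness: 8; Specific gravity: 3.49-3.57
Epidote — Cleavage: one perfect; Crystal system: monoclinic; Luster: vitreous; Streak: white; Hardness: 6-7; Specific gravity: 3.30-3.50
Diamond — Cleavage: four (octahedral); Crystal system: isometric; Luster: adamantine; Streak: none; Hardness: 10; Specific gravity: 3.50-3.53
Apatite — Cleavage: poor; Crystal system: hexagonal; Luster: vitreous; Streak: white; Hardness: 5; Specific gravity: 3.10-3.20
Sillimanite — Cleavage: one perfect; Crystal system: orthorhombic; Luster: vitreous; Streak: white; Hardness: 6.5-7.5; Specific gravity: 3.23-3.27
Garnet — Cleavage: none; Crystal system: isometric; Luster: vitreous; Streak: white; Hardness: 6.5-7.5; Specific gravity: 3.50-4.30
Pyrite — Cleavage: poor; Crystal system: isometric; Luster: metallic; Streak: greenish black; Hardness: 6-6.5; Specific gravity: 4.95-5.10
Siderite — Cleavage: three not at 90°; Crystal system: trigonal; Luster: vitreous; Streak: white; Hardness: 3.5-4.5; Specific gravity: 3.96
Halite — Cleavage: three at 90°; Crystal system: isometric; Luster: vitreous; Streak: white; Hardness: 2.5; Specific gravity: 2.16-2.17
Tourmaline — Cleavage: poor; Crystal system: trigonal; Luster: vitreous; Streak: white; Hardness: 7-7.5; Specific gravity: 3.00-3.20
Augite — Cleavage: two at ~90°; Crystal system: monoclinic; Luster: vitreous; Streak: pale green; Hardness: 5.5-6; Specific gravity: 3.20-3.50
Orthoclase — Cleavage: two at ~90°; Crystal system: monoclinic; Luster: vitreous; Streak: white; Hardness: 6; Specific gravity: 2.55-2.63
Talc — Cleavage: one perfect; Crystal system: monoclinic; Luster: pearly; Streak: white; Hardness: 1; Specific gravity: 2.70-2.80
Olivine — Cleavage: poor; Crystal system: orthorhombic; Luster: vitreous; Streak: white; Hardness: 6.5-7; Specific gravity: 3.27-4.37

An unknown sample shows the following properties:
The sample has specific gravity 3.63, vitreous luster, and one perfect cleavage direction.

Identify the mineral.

Specific gravity 3.63 — narrows the field to Goethite, Kyanite, Garnet, Olivine.
Vitreous luster rules out Goethite.
One perfect cleavage direction — Kyanite remains.
Kyanite is the sole remaining match.

Kyanite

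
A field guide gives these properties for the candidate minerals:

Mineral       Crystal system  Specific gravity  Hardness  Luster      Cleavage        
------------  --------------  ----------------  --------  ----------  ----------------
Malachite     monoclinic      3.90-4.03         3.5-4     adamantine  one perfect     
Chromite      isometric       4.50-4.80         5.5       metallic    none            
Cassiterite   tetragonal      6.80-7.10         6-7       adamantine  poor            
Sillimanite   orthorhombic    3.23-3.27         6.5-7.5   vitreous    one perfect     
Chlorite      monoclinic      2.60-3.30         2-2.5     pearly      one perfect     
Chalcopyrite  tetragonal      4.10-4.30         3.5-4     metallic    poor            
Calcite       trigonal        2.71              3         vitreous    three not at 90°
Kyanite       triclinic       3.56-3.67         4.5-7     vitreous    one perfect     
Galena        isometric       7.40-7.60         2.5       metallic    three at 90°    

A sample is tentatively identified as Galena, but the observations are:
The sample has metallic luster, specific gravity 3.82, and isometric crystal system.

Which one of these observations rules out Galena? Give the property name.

Metallic luster: Galena has metallic luster — consistent.
Specific gravity 3.82: Galena has SG 7.40-7.60 — does not match.
Isometric crystal system: Galena has isometric system — consistent.
The specific gravity is the one property that does not fit.

specific gravity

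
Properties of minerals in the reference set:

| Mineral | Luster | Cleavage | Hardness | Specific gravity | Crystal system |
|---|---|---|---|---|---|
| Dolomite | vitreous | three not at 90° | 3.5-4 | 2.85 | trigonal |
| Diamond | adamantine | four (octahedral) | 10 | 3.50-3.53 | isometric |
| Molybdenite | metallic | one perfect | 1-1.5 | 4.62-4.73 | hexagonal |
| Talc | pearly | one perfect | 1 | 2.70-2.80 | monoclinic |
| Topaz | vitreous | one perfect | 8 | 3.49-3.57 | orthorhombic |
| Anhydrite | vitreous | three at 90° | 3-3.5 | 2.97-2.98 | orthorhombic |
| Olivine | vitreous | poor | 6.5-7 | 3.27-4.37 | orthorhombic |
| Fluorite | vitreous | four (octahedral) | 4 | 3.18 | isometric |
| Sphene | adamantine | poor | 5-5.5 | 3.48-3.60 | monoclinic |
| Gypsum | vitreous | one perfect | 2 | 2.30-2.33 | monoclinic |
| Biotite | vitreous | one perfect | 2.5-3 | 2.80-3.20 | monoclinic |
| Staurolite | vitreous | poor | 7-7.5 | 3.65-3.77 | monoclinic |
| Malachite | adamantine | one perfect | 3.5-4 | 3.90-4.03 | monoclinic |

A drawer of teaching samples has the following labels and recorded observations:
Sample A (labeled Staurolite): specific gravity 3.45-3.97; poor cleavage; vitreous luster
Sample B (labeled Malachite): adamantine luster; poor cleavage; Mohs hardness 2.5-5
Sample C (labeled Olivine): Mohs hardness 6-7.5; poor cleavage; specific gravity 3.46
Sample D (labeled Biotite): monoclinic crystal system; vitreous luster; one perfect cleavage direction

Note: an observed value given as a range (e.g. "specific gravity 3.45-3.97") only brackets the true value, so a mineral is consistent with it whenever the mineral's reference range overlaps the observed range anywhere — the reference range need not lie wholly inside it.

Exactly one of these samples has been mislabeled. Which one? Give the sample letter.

B

Sample A: observations are consistent with Staurolite.
Sample B: Malachite has cleavage one perfect, but the record shows poor cleavage — this label is wrong.
Sample C: observations are consistent with Olivine.
Sample D: observations are consistent with Biotite.
The mislabeled specimen is B.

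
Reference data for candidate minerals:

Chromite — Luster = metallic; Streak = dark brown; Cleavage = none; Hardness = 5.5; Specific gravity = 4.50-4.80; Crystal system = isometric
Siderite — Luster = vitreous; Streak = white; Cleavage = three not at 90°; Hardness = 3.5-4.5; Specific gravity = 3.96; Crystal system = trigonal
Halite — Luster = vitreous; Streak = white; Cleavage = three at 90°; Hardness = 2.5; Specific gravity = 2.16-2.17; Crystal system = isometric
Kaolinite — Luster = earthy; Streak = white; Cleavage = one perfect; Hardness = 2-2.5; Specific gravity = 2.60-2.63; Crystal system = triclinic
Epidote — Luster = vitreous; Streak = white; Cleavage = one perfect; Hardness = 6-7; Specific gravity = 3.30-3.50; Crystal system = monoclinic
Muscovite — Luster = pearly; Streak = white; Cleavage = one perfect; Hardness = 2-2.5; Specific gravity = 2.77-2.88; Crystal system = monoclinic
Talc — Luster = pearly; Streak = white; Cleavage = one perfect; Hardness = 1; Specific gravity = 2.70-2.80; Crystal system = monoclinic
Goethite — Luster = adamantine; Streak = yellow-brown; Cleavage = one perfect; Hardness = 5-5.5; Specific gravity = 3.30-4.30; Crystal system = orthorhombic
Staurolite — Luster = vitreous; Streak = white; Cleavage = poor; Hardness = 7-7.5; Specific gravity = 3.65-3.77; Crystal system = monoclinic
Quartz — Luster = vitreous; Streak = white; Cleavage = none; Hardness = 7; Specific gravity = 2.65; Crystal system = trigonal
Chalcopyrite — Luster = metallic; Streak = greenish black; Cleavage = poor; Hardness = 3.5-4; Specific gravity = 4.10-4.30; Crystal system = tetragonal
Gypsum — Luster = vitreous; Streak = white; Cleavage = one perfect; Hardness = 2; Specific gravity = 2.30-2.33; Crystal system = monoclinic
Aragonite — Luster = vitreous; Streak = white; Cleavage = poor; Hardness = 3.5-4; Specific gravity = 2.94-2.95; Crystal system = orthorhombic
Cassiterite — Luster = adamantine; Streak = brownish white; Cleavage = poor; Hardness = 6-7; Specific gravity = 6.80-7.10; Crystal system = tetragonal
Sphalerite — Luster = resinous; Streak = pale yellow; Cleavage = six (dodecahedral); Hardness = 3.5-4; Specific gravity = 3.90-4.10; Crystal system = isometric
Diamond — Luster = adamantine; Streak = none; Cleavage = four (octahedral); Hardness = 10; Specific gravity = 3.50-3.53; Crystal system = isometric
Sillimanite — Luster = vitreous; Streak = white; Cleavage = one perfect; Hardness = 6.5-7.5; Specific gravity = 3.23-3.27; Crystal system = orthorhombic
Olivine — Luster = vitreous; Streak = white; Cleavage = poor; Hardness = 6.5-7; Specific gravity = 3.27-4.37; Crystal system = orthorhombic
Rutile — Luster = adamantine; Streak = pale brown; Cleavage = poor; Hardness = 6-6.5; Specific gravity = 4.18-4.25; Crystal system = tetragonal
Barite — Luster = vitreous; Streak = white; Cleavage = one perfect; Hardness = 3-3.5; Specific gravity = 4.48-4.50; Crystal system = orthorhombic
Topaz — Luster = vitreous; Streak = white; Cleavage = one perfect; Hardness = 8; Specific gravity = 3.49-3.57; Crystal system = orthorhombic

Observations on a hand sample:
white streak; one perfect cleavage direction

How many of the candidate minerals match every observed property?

White streak: narrows the field to Siderite, Halite, Kaolinite, Epidote, Muscovite, Talc, Staurolite, Quartz, Gypsum, Aragonite, Sillimanite, Olivine, Barite, Topaz.
One perfect cleavage direction rules out Siderite, Halite, Staurolite, Quartz, Aragonite, Olivine.
The minerals that satisfy all observations are Barite, Epidote, Gypsum, Kaolinite, Muscovite, Sillimanite, Talc, Topaz.
That is 8 minerals.

8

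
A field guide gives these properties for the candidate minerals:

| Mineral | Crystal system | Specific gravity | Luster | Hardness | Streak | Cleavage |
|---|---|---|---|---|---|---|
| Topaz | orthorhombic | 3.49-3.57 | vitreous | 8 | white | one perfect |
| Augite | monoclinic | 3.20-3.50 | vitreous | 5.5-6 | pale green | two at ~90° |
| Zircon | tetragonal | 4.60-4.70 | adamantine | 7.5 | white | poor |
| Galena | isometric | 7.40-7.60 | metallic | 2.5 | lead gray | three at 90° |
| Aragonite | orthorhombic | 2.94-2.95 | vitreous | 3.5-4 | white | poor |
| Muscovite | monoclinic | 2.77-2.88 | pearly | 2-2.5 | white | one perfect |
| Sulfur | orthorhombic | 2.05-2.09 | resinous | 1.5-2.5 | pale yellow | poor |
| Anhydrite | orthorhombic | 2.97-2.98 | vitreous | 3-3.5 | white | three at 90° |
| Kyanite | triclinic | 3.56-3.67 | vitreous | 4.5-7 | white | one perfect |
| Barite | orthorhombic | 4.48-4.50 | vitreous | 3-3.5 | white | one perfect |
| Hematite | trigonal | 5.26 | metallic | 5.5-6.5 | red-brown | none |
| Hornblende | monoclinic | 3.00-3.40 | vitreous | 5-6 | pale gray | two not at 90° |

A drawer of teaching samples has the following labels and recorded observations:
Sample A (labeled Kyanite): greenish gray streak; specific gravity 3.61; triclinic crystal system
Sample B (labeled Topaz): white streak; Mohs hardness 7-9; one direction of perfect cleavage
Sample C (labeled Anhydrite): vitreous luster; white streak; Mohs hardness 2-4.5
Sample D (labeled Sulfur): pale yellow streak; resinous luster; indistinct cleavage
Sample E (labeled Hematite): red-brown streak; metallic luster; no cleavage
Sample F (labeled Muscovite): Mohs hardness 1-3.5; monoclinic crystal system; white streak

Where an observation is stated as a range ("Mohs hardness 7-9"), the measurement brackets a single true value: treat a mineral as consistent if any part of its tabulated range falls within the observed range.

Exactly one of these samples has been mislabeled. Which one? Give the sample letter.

Sample A: Kyanite has white streak, but the record shows greenish gray streak — this label is wrong.
Sample B: observations are consistent with Topaz.
Sample C: observations are consistent with Anhydrite.
Sample D: observations are consistent with Sulfur.
Sample E: observations are consistent with Hematite.
Sample F: observations are consistent with Muscovite.
The mislabeled specimen is A.

A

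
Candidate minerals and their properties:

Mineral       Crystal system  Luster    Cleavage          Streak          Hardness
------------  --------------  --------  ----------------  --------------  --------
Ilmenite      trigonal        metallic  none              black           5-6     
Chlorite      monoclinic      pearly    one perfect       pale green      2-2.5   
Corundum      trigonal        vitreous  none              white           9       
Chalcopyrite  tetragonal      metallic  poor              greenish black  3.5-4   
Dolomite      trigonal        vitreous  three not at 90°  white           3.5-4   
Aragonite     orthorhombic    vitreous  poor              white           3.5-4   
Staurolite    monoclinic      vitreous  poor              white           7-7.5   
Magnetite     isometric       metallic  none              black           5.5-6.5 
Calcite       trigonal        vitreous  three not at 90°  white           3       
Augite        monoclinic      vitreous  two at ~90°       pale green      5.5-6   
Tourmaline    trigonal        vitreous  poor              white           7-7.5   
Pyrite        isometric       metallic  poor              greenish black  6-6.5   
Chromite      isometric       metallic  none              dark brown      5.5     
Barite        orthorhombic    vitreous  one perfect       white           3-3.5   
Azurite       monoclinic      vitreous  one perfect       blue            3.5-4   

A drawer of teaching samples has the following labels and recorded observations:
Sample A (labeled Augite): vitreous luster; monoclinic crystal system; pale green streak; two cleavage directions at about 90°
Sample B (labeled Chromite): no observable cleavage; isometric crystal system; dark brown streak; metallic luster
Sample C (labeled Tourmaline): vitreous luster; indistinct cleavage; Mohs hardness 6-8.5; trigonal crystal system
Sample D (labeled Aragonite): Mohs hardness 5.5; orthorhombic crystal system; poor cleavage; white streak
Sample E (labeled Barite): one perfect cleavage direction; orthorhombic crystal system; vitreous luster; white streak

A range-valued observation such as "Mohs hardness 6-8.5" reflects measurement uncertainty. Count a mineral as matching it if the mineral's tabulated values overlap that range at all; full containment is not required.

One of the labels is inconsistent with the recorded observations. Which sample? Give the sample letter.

Sample A: every observation is compatible with the reference values for Augite.
Sample B: every observation is compatible with the reference values for Chromite.
Sample C: every observation is compatible with the reference values for Tourmaline.
Sample D: Mohs hardness 5.5 is outside the reference for Aragonite (hardness 3.5-4) — mislabeled.
Sample E: every observation is compatible with the reference values for Barite.
The mislabeled specimen is D.

D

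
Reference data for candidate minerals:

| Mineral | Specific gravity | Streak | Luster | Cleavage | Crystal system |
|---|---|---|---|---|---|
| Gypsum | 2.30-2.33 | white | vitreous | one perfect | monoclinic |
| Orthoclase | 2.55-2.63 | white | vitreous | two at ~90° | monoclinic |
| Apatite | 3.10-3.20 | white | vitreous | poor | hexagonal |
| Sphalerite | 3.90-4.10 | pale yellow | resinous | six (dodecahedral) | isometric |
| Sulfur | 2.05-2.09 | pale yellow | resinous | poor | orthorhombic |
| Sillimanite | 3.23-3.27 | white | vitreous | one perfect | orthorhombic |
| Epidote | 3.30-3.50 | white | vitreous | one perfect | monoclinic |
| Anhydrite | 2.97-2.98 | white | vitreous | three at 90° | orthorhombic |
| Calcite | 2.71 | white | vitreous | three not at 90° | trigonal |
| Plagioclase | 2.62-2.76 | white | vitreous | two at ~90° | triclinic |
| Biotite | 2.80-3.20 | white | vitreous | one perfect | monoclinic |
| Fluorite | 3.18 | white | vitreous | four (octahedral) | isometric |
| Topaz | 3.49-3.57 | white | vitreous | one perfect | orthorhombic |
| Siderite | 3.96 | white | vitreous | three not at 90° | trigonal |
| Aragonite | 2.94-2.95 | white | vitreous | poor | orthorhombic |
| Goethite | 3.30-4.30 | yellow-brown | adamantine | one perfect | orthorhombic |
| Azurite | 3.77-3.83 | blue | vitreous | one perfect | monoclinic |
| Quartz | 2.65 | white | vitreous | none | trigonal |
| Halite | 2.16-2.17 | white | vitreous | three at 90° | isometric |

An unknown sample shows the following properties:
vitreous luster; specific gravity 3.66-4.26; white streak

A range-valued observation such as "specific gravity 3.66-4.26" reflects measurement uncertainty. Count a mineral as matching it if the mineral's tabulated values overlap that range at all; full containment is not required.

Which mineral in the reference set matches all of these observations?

Siderite

Vitreous luster eliminates Sphalerite, Sulfur, Goethite.
Specific gravity 3.66-4.26: only Siderite, Azurite remain.
White streak eliminates Azurite.
Only Siderite satisfies all observations.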